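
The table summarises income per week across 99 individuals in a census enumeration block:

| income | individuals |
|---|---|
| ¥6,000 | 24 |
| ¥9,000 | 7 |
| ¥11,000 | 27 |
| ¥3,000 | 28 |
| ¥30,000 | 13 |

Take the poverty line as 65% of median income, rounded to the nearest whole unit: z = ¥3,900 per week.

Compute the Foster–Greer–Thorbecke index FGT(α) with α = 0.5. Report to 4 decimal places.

0.1359

Incomes under z: 28×¥3,000 (q = 28 of N = 99).
Gap ratios (z−y)/z: (3900−3000)/3900 = 0.2308 (×28).
Raised to α = 0.5: 0.48038 (×28).
Sum = 13.450765; FGT(0.5) = 13.450765 / 99 = 0.1359.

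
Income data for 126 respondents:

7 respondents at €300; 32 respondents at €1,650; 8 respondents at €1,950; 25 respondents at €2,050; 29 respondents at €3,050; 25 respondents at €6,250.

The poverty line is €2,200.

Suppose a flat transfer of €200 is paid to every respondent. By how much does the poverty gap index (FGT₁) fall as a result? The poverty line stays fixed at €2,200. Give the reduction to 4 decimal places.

0.0474

Before: below the line — 7×€300, 32×€1,650, 8×€1,950, 25×€2,050; poverty gap index (FGT₁) = 0.132215.
After the €200 transfer: below the line — 7×€500, 32×€1,850, 8×€2,150; poverty gap index (FGT₁) = 0.084776.
Reduction = 0.132215 − 0.084776 = 0.0474.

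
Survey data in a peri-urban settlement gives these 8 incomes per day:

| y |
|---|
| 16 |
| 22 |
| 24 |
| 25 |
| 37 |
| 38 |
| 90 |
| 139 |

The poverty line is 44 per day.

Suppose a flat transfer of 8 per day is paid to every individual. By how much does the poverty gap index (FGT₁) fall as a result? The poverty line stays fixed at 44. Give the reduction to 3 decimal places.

Before: below the line — 16, 22, 24, 25, 37, 38; poverty gap index (FGT₁) = 0.28977.
After the 8 transfer: below the line — 24, 30, 32, 33; poverty gap index (FGT₁) = 0.16193.
Reduction = 0.28977 − 0.16193 = 0.128.

0.128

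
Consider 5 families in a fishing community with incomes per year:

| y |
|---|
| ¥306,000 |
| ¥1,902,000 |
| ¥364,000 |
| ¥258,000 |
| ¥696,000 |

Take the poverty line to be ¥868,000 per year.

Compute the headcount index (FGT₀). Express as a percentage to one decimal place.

80.0%

4 of the 5 families have income below ¥868,000.
H = 4/5 = 80.0%.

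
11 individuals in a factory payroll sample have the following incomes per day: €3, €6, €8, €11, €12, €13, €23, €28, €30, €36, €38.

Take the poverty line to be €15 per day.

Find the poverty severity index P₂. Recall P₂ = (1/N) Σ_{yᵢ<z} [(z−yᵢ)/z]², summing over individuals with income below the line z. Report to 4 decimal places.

Below z: €3, €6, €8, €11, €12, €13 (q = 6 of N = 11).
Relative gaps: (15−3)/15 = 0.8000; (15−6)/15 = 0.6000; (15−8)/15 = 0.4667; (15−11)/15 = 0.2667; (15−12)/15 = 0.2000; (15−13)/15 = 0.1333.
Squared: 0.6400; 0.3600; 0.2178; 0.0711; 0.0400; 0.0178.
Sum = 1.346667; P₂ = 1.346667 / 11 = 0.1224.

0.1224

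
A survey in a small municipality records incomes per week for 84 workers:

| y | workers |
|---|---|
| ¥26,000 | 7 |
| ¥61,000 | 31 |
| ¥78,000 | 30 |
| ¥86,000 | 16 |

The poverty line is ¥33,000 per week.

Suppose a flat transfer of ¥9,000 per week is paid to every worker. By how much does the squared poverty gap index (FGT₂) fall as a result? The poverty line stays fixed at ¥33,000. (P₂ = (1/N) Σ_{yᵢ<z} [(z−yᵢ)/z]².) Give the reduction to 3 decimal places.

Before: below the line — 7×¥26,000; squared poverty gap index (FGT₂) = 0.00375.
After the ¥9,000 transfer: below the line — none; squared poverty gap index (FGT₂) = 0.00000.
Reduction = 0.00375 − 0.00000 = 0.004.

0.004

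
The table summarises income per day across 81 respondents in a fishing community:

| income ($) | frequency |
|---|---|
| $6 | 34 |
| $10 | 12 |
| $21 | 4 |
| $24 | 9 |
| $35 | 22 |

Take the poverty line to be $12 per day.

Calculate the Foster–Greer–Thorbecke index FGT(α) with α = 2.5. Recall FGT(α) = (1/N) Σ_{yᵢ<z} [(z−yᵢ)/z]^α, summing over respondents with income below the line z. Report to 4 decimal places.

Below the line: 34×$6, 12×$10 (q = 46 of N = 81).
Shortfall ratios: (12−6)/12 = 0.5000 (×34); (12−10)/12 = 0.1667 (×12).
Raised to α = 2.5: 0.17678 (×34); 0.01134 (×12).
Sum = 6.146490; FGT(2.5) = 6.146490 / 81 = 0.0759.

0.0759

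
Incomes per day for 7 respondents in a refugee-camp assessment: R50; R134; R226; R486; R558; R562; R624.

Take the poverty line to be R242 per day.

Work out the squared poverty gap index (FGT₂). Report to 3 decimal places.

Below the line: R50, R134, R226 (q = 3 of N = 7).
Normalized shortfalls: (242−50)/242 = 0.7934; (242−134)/242 = 0.4463; (242−226)/242 = 0.0661.
Squared: 0.6295; 0.1992; 0.0044.
Sum = 0.833003; P₂ = 0.833003 / 7 = 0.119.

0.119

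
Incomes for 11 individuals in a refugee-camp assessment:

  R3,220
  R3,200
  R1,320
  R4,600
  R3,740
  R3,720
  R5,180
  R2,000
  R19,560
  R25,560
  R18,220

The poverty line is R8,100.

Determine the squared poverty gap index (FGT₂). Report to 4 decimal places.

Below z: R1,320, R2,000, R3,200, R3,220, R3,720, R3,740, R4,600, R5,180 (q = 8 of N = 11).
Shortfall ratios: (8100−1320)/8100 = 0.8370; (8100−2000)/8100 = 0.7531; (8100−3200)/8100 = 0.6049; (8100−3220)/8100 = 0.6025; (8100−3720)/8100 = 0.5407; (8100−3740)/8100 = 0.5383; (8100−4600)/8100 = 0.4321; (8100−5180)/8100 = 0.3605.
Squared: 0.7006; 0.5671; 0.3660; 0.3630; 0.2924; 0.2897; 0.1867; 0.1300.
Sum = 2.895492; P₂ = 2.895492 / 11 = 0.2632.

0.2632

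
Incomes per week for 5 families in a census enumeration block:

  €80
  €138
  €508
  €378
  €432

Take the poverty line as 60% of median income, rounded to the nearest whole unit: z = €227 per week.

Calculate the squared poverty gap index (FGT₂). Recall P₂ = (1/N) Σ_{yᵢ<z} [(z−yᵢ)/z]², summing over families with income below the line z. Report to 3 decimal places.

0.115

Poor units: €80, €138 (q = 2 of N = 5).
Normalized shortfalls: (227−80)/227 = 0.6476; (227−138)/227 = 0.3921.
Squared: 0.4194; 0.1537.
Sum = 0.573075; P₂ = 0.573075 / 5 = 0.115.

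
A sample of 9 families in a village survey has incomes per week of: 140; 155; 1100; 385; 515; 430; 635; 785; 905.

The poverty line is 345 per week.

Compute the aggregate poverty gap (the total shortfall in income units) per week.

Below z: 140, 155 (q = 2 of N = 9).
Individual gaps: 345−140 = 205; 345−155 = 190.
Aggregate gap = 395.

395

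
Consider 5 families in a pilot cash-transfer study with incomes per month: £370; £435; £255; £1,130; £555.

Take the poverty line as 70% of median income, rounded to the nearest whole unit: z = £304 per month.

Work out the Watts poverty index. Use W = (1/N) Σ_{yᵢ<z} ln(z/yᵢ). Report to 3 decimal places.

Incomes under z: £255 (q = 1 of N = 5).
ln(z/y) terms: ln(304/255) = 0.1758.
W = 0.175764 / 5 = 0.035.

0.035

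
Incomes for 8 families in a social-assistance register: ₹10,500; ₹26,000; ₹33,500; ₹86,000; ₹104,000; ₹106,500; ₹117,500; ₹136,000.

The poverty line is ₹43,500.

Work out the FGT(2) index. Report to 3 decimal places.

Below the line: ₹10,500, ₹26,000, ₹33,500 (q = 3 of N = 8).
Gap ratios (z−y)/z: (43500−10500)/43500 = 0.7586; (43500−26000)/43500 = 0.4023; (43500−33500)/43500 = 0.2299.
Squared: 0.5755; 0.1618; 0.0528.
Sum = 0.790197; P₂ = 0.790197 / 8 = 0.099.

0.099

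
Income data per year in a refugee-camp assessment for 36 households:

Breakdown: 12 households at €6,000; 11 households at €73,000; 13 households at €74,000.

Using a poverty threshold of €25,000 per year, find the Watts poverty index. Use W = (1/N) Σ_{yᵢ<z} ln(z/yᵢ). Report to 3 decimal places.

0.476

Incomes under z: 12×€6,000 (q = 12 of N = 36).
Log shortfalls: ln(25000/6000) = 1.4271 (×12).
W = 17.125396 / 36 = 0.476.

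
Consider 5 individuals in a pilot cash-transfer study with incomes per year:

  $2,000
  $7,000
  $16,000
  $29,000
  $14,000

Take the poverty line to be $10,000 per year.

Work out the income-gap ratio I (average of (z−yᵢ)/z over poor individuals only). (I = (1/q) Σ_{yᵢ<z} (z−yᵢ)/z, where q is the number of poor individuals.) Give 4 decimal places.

Below z: $2,000, $7,000 (q = 2 of N = 5).
Shortfall ratios (z−y)/z: 0.8000, 0.3000; sum = 1.100000.
I averages over the q = 2 poor units only: 1.100000 / 2 = 0.5500.

0.5500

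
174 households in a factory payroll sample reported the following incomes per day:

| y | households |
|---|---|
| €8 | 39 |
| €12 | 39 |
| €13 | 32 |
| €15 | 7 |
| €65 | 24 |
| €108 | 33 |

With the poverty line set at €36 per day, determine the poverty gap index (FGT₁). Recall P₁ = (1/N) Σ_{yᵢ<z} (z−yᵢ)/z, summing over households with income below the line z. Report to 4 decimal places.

0.4647

Below the line: 39×€8, 39×€12, 32×€13, 7×€15 (q = 117 of N = 174).
Shortfall ratios: (36−8)/36 = 0.7778 (×39); (36−12)/36 = 0.6667 (×39); (36−13)/36 = 0.6389 (×32); (36−15)/36 = 0.5833 (×7).
Σ = 80.861111. Dividing by the full population N = 174 gives P₁ = 0.4647.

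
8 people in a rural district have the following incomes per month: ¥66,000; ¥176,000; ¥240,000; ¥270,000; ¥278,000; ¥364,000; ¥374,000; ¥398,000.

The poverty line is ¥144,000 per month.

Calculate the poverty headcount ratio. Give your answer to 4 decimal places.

0.1250

1 of the 8 people have income below ¥144,000.
H = 1/8 = 0.1250.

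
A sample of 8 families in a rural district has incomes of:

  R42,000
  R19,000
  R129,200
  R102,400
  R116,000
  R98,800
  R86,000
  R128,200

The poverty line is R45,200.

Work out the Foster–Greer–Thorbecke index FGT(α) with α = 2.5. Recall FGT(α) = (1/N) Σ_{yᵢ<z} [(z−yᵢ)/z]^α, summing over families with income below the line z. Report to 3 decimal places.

Poor units: R19,000, R42,000 (q = 2 of N = 8).
Relative gaps: (45200−19000)/45200 = 0.5796; (45200−42000)/45200 = 0.0708.
Raised to α = 2.5: 0.25580; 0.00133.
Sum = 0.257137; FGT(2.5) = 0.257137 / 8 = 0.032.

0.032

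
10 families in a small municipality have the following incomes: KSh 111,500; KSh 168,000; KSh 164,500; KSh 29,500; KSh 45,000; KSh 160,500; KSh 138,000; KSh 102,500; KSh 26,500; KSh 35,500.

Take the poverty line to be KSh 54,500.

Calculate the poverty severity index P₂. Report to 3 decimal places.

Incomes under z: KSh 26,500, KSh 29,500, KSh 35,500, KSh 45,000 (q = 4 of N = 10).
Normalized shortfalls: (54500−26500)/54500 = 0.5138; (54500−29500)/54500 = 0.4587; (54500−35500)/54500 = 0.3486; (54500−45000)/54500 = 0.1743.
Squared: 0.2640; 0.2104; 0.1215; 0.0304.
Sum = 0.626294; P₂ = 0.626294 / 10 = 0.063.

0.063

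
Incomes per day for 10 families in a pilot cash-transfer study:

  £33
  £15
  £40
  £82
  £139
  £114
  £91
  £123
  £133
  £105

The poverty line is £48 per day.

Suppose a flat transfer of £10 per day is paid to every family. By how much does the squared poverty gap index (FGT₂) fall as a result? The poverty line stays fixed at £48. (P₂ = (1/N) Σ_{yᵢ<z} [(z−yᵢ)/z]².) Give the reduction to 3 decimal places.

0.036

Before: below the line — £15, £33, £40; squared poverty gap index (FGT₂) = 0.05981.
After the £10 transfer: below the line — £25, £43; squared poverty gap index (FGT₂) = 0.02405.
Reduction = 0.05981 − 0.02405 = 0.036.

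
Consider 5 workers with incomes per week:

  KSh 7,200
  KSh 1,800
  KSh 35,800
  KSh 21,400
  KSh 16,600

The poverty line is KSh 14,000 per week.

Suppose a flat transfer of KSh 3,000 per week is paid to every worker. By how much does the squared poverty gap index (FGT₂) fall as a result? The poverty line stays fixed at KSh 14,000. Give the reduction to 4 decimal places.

Before: below the line — KSh 1,800, KSh 7,200; squared poverty gap index (FGT₂) = 0.199061.
After the KSh 3,000 transfer: below the line — KSh 4,800, KSh 10,200; squared poverty gap index (FGT₂) = 0.101102.
Reduction = 0.199061 − 0.101102 = 0.0980.

0.0980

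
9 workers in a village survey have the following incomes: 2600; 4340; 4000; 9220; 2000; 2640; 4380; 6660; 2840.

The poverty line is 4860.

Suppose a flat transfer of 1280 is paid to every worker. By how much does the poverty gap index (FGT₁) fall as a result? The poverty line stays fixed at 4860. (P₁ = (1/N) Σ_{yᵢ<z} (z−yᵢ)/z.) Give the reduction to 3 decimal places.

0.160

Before: below the line — 2000, 2600, 2640, 2840, 4000, 4340, 4380; poverty gap index (FGT₁) = 0.25652.
After the 1280 transfer: below the line — 3280, 3880, 3920, 4120; poverty gap index (FGT₁) = 0.09694.
Reduction = 0.25652 − 0.09694 = 0.160.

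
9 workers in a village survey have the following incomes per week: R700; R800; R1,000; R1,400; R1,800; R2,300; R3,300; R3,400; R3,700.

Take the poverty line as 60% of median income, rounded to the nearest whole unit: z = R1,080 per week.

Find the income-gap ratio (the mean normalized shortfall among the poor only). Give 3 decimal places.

Below z: R700, R800, R1,000 (q = 3 of N = 9).
Shortfall ratios (z−y)/z: 0.3519, 0.2593, 0.0741; sum = 0.685185.
The income-gap ratio divides by q (the poor only): 0.685185 / 3 = 0.228.

0.228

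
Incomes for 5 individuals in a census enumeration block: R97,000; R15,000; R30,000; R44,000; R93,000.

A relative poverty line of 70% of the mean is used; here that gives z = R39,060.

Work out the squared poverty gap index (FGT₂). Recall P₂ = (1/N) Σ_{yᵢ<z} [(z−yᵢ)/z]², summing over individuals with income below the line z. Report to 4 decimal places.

0.0866

Incomes under z: R15,000, R30,000 (q = 2 of N = 5).
Shortfall ratios: (39060−15000)/39060 = 0.6160; (39060−30000)/39060 = 0.2320.
Squared: 0.3794; 0.0538.
Sum = 0.433227; P₂ = 0.433227 / 5 = 0.0866.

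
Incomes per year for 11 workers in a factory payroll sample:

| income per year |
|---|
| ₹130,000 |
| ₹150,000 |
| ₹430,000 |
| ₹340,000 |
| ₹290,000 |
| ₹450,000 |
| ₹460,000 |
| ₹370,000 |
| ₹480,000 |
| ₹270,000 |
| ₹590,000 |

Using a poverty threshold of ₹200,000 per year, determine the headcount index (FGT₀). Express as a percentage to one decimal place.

18.2%

2 of the 11 workers have income below ₹200,000.
H = 2/11 = 18.2%.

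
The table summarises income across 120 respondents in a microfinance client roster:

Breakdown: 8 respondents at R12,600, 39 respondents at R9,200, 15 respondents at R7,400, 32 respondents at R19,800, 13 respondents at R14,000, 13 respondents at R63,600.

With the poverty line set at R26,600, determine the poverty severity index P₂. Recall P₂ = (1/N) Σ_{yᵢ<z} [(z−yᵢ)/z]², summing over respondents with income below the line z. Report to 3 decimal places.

Incomes under z: 15×R7,400, 39×R9,200, 8×R12,600, 13×R14,000, 32×R19,800 (q = 107 of N = 120).
Gap ratios (z−y)/z: (26600−7400)/26600 = 0.7218 (×15); (26600−9200)/26600 = 0.6541 (×39); (26600−12600)/26600 = 0.5263 (×8); (26600−14000)/26600 = 0.4737 (×13); (26600−19800)/26600 = 0.2556 (×32).
Squared: 0.5210 (×15); 0.4279 (×39); 0.2770 (×8); 0.2244 (×13); 0.0654 (×32).
Sum = 31.727062; P₂ = 31.727062 / 120 = 0.264.

0.264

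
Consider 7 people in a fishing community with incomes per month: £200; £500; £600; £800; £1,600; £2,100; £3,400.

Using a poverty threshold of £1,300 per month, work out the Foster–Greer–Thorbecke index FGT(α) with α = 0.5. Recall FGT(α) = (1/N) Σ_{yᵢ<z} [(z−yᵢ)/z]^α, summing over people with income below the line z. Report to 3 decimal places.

Incomes under z: £200, £500, £600, £800 (q = 4 of N = 7).
Gap ratios (z−y)/z: (1300−200)/1300 = 0.8462; (1300−500)/1300 = 0.6154; (1300−600)/1300 = 0.5385; (1300−800)/1300 = 0.3846.
Raised to α = 0.5: 0.91987; 0.78446; 0.73380; 0.62017.
Sum = 3.058304; FGT(0.5) = 3.058304 / 7 = 0.437.

0.437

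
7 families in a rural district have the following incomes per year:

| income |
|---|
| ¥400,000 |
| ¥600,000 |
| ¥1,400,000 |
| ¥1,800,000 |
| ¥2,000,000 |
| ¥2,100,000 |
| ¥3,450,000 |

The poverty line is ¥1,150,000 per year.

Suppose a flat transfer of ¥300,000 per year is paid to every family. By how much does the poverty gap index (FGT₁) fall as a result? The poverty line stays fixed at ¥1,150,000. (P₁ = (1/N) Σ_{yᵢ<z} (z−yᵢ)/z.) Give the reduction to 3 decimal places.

0.075

Before: below the line — ¥400,000, ¥600,000; poverty gap index (FGT₁) = 0.16149.
After the ¥300,000 transfer: below the line — ¥700,000, ¥900,000; poverty gap index (FGT₁) = 0.08696.
Reduction = 0.16149 − 0.08696 = 0.075.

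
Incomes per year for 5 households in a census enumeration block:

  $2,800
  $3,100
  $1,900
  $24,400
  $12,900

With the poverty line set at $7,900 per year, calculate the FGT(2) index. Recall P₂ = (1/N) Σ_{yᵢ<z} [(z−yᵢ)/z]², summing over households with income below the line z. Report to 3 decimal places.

Below z: $1,900, $2,800, $3,100 (q = 3 of N = 5).
Normalized shortfalls: (7900−1900)/7900 = 0.7595; (7900−2800)/7900 = 0.6456; (7900−3100)/7900 = 0.6076.
Squared: 0.5768; 0.4168; 0.3692.
Sum = 1.362762; P₂ = 1.362762 / 5 = 0.273.

0.273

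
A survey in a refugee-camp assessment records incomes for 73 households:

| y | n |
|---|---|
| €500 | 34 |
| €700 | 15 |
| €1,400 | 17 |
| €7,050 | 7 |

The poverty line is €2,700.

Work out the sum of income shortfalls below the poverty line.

Poor units: 34×€500, 15×€700, 17×€1,400 (q = 66 of N = 73).
Individual gaps: 34×(2700−500) = 74800; 15×(2700−700) = 30000; 17×(2700−1400) = 22100.
Aggregate gap = €126,900.

€126,900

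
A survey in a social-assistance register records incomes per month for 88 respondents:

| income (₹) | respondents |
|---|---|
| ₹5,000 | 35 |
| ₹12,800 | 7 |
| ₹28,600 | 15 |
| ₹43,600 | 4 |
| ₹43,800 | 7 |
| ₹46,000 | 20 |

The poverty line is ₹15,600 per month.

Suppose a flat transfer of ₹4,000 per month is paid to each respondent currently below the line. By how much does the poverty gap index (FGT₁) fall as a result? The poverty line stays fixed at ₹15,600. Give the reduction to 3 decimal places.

Before: below the line — 35×₹5,000, 7×₹12,800; poverty gap index (FGT₁) = 0.28453.
After the ₹4,000 transfer: below the line — 35×₹9,000; poverty gap index (FGT₁) = 0.16827.
Reduction = 0.28453 − 0.16827 = 0.116.

0.116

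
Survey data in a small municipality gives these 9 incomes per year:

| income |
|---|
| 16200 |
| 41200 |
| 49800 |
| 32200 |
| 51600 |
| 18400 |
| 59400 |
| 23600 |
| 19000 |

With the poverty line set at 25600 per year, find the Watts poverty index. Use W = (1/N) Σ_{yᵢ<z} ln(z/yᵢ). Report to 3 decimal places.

0.130

Below the line: 16200, 18400, 19000, 23600 (q = 4 of N = 9).
ln(z/y) terms: ln(25600/16200) = 0.4576; ln(25600/18400) = 0.3302; ln(25600/19000) = 0.2982; ln(25600/23600) = 0.0813.
W = 1.167322 / 9 = 0.130.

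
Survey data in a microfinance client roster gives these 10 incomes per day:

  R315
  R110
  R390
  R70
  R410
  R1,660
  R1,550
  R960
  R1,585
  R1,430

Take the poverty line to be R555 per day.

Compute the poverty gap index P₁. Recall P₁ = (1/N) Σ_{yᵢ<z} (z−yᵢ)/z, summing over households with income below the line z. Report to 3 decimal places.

Below z: R70, R110, R315, R390, R410 (q = 5 of N = 10).
Shortfall ratios: (555−70)/555 = 0.8739; (555−110)/555 = 0.8018; (555−315)/555 = 0.4324; (555−390)/555 = 0.2973; (555−410)/555 = 0.2613.
Sum of shortfalls = 2.666667; P₁ averages over all N: 2.666667 / 10 = 0.267.

0.267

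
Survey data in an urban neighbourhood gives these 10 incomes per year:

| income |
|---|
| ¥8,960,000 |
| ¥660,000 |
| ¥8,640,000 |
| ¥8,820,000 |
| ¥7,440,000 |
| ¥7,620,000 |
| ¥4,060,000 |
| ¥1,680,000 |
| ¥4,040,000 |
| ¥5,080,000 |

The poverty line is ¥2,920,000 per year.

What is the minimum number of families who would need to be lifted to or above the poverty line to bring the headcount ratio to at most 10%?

Currently q = 2 of N = 10 are below the line (H = 0.200).
A headcount ratio of at most 10% allows at most ⌊0.10 × 10⌋ = 1 poor families.
So at least 2 − 1 = 1 must be lifted.

1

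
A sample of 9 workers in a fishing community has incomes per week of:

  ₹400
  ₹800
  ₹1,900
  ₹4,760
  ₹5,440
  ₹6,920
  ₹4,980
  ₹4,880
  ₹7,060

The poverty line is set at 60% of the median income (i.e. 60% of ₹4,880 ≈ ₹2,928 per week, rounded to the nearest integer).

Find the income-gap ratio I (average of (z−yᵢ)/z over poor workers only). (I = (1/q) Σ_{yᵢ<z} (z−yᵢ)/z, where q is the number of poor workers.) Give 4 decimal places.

Below z: ₹400, ₹800, ₹1,900 (q = 3 of N = 9).
Shortfall ratios (z−y)/z: 0.8634, 0.7268, 0.3511; sum = 1.941257.
The income-gap ratio divides by q (the poor only): 1.941257 / 3 = 0.6471.

0.6471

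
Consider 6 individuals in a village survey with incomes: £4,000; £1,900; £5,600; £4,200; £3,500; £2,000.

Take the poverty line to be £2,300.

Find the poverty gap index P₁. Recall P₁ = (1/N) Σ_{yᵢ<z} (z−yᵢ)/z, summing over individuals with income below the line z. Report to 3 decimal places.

0.051

Poor units: £1,900, £2,000 (q = 2 of N = 6).
Normalized shortfalls: (2300−1900)/2300 = 0.1739; (2300−2000)/2300 = 0.1304.
Sum of shortfalls = 0.304348; P₁ averages over all N: 0.304348 / 6 = 0.051.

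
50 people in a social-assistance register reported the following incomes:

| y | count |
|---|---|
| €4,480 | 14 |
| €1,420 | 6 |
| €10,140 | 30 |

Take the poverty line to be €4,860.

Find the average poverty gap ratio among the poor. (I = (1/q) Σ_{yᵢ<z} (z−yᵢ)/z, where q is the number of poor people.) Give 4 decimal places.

0.2671

Below the line: 6×€1,420, 14×€4,480 (q = 20 of N = 50).
Relative gaps: 0.7078 (×6), 0.0782 (×14); sum = 5.341564.
I averages over the q = 20 poor units only: 5.341564 / 20 = 0.2671.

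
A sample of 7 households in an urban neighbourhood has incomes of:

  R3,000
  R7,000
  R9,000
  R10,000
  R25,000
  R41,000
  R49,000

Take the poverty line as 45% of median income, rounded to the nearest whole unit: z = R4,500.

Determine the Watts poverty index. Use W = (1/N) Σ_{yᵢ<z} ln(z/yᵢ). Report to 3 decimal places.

0.058

Below z: R3,000 (q = 1 of N = 7).
Log shortfalls: ln(4500/3000) = 0.4055.
W = 0.405465 / 7 = 0.058.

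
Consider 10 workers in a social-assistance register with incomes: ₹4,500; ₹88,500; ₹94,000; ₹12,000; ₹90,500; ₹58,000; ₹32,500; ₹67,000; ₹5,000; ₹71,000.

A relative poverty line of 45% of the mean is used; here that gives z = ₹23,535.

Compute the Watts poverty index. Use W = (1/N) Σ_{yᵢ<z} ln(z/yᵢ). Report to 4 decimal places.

Incomes under z: ₹4,500, ₹5,000, ₹12,000 (q = 3 of N = 10).
Log shortfalls: ln(23535/4500) = 1.6544; ln(23535/5000) = 1.5491; ln(23535/12000) = 0.6736.
W = 3.877044 / 10 = 0.3877.

0.3877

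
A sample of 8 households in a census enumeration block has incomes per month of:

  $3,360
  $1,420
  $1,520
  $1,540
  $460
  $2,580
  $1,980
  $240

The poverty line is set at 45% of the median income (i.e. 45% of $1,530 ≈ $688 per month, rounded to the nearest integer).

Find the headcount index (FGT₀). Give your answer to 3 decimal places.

2 of the 8 households have income below $688.
H = 2/8 = 0.250.

0.250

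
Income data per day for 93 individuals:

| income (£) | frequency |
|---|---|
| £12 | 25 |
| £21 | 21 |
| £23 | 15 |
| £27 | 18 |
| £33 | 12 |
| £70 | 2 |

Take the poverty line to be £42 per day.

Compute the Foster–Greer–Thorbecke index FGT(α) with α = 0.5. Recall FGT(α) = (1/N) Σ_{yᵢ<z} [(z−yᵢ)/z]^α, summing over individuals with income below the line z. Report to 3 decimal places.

Poor units: 25×£12, 21×£21, 15×£23, 18×£27, 12×£33 (q = 91 of N = 93).
Gap ratios (z−y)/z: (42−12)/42 = 0.7143 (×25); (42−21)/42 = 0.5000 (×21); (42−23)/42 = 0.4524 (×15); (42−27)/42 = 0.3571 (×18); (42−33)/42 = 0.2143 (×12).
Raised to α = 0.5: 0.84515 (×25); 0.70711 (×21); 0.67259 (×15); 0.59761 (×18); 0.46291 (×12).
Sum = 62.378967; FGT(0.5) = 62.378967 / 93 = 0.671.

0.671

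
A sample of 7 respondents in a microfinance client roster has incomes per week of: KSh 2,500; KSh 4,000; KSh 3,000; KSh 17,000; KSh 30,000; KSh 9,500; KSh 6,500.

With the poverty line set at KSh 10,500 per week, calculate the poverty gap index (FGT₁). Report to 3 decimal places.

0.367

Below z: KSh 2,500, KSh 3,000, KSh 4,000, KSh 6,500, KSh 9,500 (q = 5 of N = 7).
Shortfall ratios: (10500−2500)/10500 = 0.7619; (10500−3000)/10500 = 0.7143; (10500−4000)/10500 = 0.6190; (10500−6500)/10500 = 0.3810; (10500−9500)/10500 = 0.0952.
Σ = 2.571429. Dividing by the full population N = 7 gives P₁ = 0.367.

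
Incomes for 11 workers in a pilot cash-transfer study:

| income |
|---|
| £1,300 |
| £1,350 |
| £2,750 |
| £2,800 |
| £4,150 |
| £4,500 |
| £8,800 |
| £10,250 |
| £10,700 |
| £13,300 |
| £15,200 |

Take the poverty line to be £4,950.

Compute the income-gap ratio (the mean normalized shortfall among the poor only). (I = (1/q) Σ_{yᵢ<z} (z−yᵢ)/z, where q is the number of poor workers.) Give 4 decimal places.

Poor units: £1,300, £1,350, £2,750, £2,800, £4,150, £4,500 (q = 6 of N = 11).
Relative gaps: 0.7374, 0.7273, 0.4444, 0.4343, 0.1616, 0.0909; sum = 2.595960.
I averages over the q = 6 poor units only: 2.595960 / 6 = 0.4327.

0.4327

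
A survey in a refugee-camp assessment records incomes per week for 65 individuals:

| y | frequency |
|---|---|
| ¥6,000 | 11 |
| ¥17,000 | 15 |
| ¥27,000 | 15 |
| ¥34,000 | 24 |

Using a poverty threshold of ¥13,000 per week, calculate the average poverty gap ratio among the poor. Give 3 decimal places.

Incomes under z: 11×¥6,000 (q = 11 of N = 65).
Relative gaps: 0.5385 (×11); sum = 5.923077.
The income-gap ratio divides by q (the poor only): 5.923077 / 11 = 0.538.

0.538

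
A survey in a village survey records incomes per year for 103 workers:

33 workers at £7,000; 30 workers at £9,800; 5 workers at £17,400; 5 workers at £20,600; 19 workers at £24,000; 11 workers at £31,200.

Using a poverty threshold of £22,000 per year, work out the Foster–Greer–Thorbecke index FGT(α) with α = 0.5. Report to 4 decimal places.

0.5159

Below z: 33×£7,000, 30×£9,800, 5×£17,400, 5×£20,600 (q = 73 of N = 103).
Shortfall ratios: (22000−7000)/22000 = 0.6818 (×33); (22000−9800)/22000 = 0.5545 (×30); (22000−17400)/22000 = 0.2091 (×5); (22000−20600)/22000 = 0.0636 (×5).
Raised to α = 0.5: 0.82572 (×33); 0.74468 (×30); 0.45726 (×5); 0.25226 (×5).
Sum = 53.136831; FGT(0.5) = 53.136831 / 103 = 0.5159.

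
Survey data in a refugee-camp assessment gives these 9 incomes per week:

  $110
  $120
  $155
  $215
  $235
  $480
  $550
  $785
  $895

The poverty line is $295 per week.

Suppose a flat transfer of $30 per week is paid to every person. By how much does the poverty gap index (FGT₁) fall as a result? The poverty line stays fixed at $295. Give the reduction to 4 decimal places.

Before: below the line — $110, $120, $155, $215, $235; poverty gap index (FGT₁) = 0.241055.
After the $30 transfer: below the line — $140, $150, $185, $245, $265; poverty gap index (FGT₁) = 0.184557.
Reduction = 0.241055 − 0.184557 = 0.0565.

0.0565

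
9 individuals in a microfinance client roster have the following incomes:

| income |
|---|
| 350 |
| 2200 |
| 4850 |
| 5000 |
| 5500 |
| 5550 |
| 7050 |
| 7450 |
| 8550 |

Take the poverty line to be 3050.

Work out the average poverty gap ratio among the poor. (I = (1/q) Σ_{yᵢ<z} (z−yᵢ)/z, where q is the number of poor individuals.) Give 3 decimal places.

0.582

Poor units: 350, 2200 (q = 2 of N = 9).
Relative gaps: 0.8852, 0.2787; sum = 1.163934.
The income-gap ratio divides by q (the poor only): 1.163934 / 2 = 0.582.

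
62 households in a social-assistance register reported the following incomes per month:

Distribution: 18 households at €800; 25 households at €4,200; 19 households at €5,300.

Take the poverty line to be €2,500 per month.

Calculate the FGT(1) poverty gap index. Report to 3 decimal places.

Poor units: 18×€800 (q = 18 of N = 62).
Shortfall ratios: (2500−800)/2500 = 0.6800 (×18).
Sum of shortfalls = 12.240000; P₁ averages over all N: 12.240000 / 62 = 0.197.

0.197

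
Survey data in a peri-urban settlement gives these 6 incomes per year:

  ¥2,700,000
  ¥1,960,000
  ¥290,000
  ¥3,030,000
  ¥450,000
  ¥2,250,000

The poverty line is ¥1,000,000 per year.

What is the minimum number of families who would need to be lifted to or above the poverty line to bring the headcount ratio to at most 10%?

Currently q = 2 of N = 6 are below the line (H = 0.333).
A headcount ratio of at most 10% allows at most ⌊0.10 × 6⌋ = 0 poor families.
So at least 2 − 0 = 2 must be lifted.

2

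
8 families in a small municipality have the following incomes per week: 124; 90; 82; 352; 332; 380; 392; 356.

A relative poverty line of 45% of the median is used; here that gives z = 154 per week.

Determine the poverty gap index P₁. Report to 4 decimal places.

Below the line: 82, 90, 124 (q = 3 of N = 8).
Shortfall ratios: (154−82)/154 = 0.4675; (154−90)/154 = 0.4156; (154−124)/154 = 0.1948.
Sum of shortfalls = 1.077922; P₁ averages over all N: 1.077922 / 8 = 0.1347.

0.1347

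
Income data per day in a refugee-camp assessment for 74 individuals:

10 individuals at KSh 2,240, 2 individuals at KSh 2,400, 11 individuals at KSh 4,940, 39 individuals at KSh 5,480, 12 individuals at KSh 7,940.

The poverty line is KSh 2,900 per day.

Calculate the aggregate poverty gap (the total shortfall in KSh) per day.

KSh 7,600

Incomes under z: 10×KSh 2,240, 2×KSh 2,400 (q = 12 of N = 74).
Individual gaps: 10×(2900−2240) = 6600; 2×(2900−2400) = 1000.
Aggregate gap = KSh 7,600.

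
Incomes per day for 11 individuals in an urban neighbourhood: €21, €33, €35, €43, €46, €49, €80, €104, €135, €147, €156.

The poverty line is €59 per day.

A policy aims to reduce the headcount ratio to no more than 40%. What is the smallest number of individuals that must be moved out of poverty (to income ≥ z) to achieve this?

Currently q = 6 of N = 11 are below the line (H = 0.545).
A headcount ratio of at most 40% allows at most ⌊0.40 × 11⌋ = 4 poor individuals.
So at least 6 − 4 = 2 must be lifted.

2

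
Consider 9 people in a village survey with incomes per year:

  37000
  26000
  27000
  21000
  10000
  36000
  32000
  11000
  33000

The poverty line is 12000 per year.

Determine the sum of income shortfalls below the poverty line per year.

3000

Below z: 10000, 11000 (q = 2 of N = 9).
Individual gaps: 12000−10000 = 2000; 12000−11000 = 1000.
Aggregate gap = 3000.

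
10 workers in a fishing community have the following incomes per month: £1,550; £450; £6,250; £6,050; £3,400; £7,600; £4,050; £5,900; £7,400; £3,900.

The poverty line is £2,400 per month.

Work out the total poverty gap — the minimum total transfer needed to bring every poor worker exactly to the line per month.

£2,800

Below z: £450, £1,550 (q = 2 of N = 10).
Individual gaps: 2400−450 = 1950; 2400−1550 = 850.
Aggregate gap = £2,800.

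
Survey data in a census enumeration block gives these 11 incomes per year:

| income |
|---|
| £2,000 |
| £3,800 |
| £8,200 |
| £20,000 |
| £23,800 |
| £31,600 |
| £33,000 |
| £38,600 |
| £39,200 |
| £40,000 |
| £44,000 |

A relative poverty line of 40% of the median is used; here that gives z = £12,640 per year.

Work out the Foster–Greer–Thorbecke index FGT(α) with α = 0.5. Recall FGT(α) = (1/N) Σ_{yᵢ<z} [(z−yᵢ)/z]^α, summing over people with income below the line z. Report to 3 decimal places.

Incomes under z: £2,000, £3,800, £8,200 (q = 3 of N = 11).
Relative gaps: (12640−2000)/12640 = 0.8418; (12640−3800)/12640 = 0.6994; (12640−8200)/12640 = 0.3513.
Raised to α = 0.5: 0.91748; 0.83628; 0.59268.
Sum = 2.346440; FGT(0.5) = 2.346440 / 11 = 0.213.

0.213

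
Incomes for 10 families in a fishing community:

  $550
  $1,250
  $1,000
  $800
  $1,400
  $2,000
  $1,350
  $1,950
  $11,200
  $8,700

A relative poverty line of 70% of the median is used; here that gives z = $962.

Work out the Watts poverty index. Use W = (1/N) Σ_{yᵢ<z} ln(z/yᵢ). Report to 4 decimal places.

0.0743

Below the line: $550, $800 (q = 2 of N = 10).
ln(z/y) terms: ln(962/550) = 0.5591; ln(962/800) = 0.1844.
W = 0.743499 / 10 = 0.0743.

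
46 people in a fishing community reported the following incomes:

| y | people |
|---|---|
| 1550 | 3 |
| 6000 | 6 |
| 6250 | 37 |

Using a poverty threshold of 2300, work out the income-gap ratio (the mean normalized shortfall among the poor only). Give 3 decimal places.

0.326

Incomes under z: 3×1550 (q = 3 of N = 46).
Relative gaps: 0.3261 (×3); sum = 0.978261.
I averages over the q = 3 poor units only: 0.978261 / 3 = 0.326.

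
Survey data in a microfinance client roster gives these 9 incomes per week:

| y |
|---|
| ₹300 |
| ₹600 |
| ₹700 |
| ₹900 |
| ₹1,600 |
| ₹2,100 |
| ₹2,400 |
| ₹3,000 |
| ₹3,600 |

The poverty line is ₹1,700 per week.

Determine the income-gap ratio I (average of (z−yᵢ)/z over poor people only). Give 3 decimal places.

0.518

Incomes under z: ₹300, ₹600, ₹700, ₹900, ₹1,600 (q = 5 of N = 9).
Shortfall ratios (z−y)/z: 0.8235, 0.6471, 0.5882, 0.4706, 0.0588; sum = 2.588235.
I averages over the q = 5 poor units only: 2.588235 / 5 = 0.518.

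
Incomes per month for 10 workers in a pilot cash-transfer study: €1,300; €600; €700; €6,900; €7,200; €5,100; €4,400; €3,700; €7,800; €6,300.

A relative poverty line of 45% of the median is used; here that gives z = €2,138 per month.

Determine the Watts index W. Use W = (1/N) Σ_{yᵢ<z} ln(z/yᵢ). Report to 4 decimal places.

0.2885

Below z: €600, €700, €1,300 (q = 3 of N = 10).
Log shortfalls: ln(2138/600) = 1.2707; ln(2138/700) = 1.1165; ln(2138/1300) = 0.4975.
W = 2.884749 / 10 = 0.2885.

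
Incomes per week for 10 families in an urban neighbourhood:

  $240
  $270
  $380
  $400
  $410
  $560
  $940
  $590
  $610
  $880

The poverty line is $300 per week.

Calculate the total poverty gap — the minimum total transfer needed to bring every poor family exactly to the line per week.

$90

Below the line: $240, $270 (q = 2 of N = 10).
Individual gaps: 300−240 = 60; 300−270 = 30.
Aggregate gap = $90.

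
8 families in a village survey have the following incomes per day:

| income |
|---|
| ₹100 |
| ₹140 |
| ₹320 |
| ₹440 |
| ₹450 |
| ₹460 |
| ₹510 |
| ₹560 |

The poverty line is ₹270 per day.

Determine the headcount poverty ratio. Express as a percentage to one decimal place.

2 of the 8 families have income below ₹270.
H = 2/8 = 25.0%.

25.0%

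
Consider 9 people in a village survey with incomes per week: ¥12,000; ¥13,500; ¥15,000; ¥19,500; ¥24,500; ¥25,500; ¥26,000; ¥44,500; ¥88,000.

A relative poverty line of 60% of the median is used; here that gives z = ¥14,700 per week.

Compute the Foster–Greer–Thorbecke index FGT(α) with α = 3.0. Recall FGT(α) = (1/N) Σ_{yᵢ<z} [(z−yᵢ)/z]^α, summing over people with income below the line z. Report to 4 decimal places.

Below the line: ¥12,000, ¥13,500 (q = 2 of N = 9).
Normalized shortfalls: (14700−12000)/14700 = 0.1837; (14700−13500)/14700 = 0.0816.
Raised to α = 3.0: 0.00620; 0.00054.
Sum = 0.006740; FGT(3.0) = 0.006740 / 9 = 0.0007.

0.0007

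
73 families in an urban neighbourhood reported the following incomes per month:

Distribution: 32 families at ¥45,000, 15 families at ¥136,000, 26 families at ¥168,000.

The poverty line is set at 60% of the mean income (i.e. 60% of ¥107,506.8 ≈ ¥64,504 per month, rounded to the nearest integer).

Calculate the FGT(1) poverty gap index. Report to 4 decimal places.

0.1325

Below z: 32×¥45,000 (q = 32 of N = 73).
Normalized shortfalls: (64504−45000)/64504 = 0.3024 (×32).
Σ = 9.675803. Dividing by the full population N = 73 gives P₁ = 0.1325.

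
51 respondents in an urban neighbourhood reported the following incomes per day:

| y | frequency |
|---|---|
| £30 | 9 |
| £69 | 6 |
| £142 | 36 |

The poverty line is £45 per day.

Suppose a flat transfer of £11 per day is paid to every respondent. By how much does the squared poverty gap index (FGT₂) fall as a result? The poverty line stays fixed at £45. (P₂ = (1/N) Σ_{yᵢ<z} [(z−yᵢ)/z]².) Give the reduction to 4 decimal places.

0.0182

Before: below the line — 9×£30; squared poverty gap index (FGT₂) = 0.019608.
After the £11 transfer: below the line — 9×£41; squared poverty gap index (FGT₂) = 0.001394.
Reduction = 0.019608 − 0.001394 = 0.0182.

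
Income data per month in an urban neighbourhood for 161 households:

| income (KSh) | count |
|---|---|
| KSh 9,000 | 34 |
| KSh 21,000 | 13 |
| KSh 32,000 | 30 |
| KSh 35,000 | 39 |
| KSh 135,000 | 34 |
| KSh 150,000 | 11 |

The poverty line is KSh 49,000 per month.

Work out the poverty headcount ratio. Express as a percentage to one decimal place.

72.0%

116 of the 161 households have income below KSh 49,000.
H = 116/161 = 72.0%.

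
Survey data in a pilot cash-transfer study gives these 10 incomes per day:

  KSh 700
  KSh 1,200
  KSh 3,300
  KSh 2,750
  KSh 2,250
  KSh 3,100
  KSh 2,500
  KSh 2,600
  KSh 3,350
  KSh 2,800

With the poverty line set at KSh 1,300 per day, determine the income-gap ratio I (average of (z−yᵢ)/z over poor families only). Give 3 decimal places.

0.269

Below z: KSh 700, KSh 1,200 (q = 2 of N = 10).
Shortfall ratios (z−y)/z: 0.4615, 0.0769; sum = 0.538462.
I averages over the q = 2 poor units only: 0.538462 / 2 = 0.269.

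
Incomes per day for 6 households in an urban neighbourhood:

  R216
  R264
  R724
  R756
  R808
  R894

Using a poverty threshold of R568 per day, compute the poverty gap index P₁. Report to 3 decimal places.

Incomes under z: R216, R264 (q = 2 of N = 6).
Relative gaps: (568−216)/568 = 0.6197; (568−264)/568 = 0.5352.
Sum of shortfalls = 1.154930; P₁ averages over all N: 1.154930 / 6 = 0.192.

0.192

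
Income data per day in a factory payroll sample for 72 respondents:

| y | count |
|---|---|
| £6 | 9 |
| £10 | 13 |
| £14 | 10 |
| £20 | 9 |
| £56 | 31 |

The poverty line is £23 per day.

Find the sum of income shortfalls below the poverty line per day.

Incomes under z: 9×£6, 13×£10, 10×£14, 9×£20 (q = 41 of N = 72).
Individual gaps: 9×(23−6) = 153; 13×(23−10) = 169; 10×(23−14) = 90; 9×(23−20) = 27.
Aggregate gap = £439.

£439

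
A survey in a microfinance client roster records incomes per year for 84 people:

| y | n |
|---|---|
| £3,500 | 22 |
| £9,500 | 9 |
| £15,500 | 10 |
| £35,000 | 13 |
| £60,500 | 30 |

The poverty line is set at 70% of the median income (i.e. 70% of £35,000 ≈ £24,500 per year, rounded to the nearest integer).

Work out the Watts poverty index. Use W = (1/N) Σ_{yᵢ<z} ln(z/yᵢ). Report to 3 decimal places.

0.666

Poor units: 22×£3,500, 9×£9,500, 10×£15,500 (q = 41 of N = 84).
Log shortfalls: ln(24500/3500) = 1.9459 (×22); ln(24500/9500) = 0.9474 (×9); ln(24500/15500) = 0.4578 (×10).
W = 55.914786 / 84 = 0.666.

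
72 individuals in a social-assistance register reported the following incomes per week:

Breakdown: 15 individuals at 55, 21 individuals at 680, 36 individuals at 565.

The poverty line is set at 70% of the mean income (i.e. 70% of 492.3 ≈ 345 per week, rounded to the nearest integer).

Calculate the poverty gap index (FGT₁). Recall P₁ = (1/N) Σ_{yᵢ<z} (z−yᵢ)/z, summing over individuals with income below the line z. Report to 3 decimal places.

0.175

Incomes under z: 15×55 (q = 15 of N = 72).
Shortfall ratios: (345−55)/345 = 0.8406 (×15).
Sum of shortfalls = 12.608696; P₁ averages over all N: 12.608696 / 72 = 0.175.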